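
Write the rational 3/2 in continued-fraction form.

Run the Euclidean algorithm on 3 and 2; the successive quotients are the partial quotients a_0, a_1, ... (each step inverts the fractional part left over by the previous one):
  3 = 1*2 + 1, so a_0 = 1.
  2 = 2*1 + 0, so a_1 = 2.
The remainder reaches 0 after 2 divisions, so the expansion has 2 partial quotients, read off in order.

[1; 2]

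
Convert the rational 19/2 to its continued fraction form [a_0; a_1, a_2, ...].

[9; 2]

Run the Euclidean algorithm on 19 and 2; the successive quotients are the partial quotients a_0, a_1, ... (each step inverts the fractional part left over by the previous one):
  19 = 9*2 + 1, so a_0 = 9.
  2 = 2*1 + 0, so a_1 = 2.
The remainder reaches 0 after 2 divisions, so the expansion has 2 partial quotients, read off in order.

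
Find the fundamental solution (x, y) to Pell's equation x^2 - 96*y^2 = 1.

First expand sqrt(96) as a continued fraction. With x_i = (sqrt(96) + m_i)/d_i and (m_0, d_0) = (0, 1): a_0 = floor(sqrt(96)) = 9, since 9^2 = 81 <= 96 < 100 = 10^2.
Iterate m_{i+1} = d_i*a_i - m_i, d_{i+1} = (96 - m_{i+1}^2)/d_i, a_{i+1} = floor((a_0 + m_{i+1})/d_{i+1}):
  m_1 = 1*9 - 0 = 9, d_1 = (96 - 9^2)/1 = 15/1 = 15, a_1 = floor((9 + 9)/15) = 1.
  m_2 = 15*1 - 9 = 6, d_2 = (96 - 6^2)/15 = 60/15 = 4, a_2 = floor((9 + 6)/4) = 3.
  m_3 = 4*3 - 6 = 6, d_3 = (96 - 6^2)/4 = 60/4 = 15, a_3 = floor((9 + 6)/15) = 1.
  m_4 = 15*1 - 6 = 9, d_4 = (96 - 9^2)/15 = 15/15 = 1, a_4 = floor((9 + 9)/1) = 18.
  m_5 = 1*18 - 9 = 9, d_5 = (96 - 9^2)/1 = 15/1 = 15: (m_5, d_5) = (m_1, d_1) = (9, 15), so from here the quotients repeat a_1, ..., a_4; the period length is 4.
So sqrt(96) = [9; (1, 3, 1, 18)] with period length k = 4.
k is even, so the fundamental solution of x^2 - 96y^2 = 1 is (p_{k-1}, q_{k-1}) = (p_3, q_3); compute convergents through index 3.
Convergents (p_i = a_i*p_{i-1} + p_{i-2}, q_i = a_i*q_{i-1} + q_{i-2} with p_{-2}=0, p_{-1}=1, q_{-2}=1, q_{-1}=0):
  i=0: a_0=9, p_0 = 9*1 + 0 = 9, q_0 = 9*0 + 1 = 1.
  i=1: a_1=1, p_1 = 1*9 + 1 = 10, q_1 = 1*1 + 0 = 1.
  i=2: a_2=3, p_2 = 3*10 + 9 = 39, q_2 = 3*1 + 1 = 4.
  i=3: a_3=1, p_3 = 1*39 + 10 = 49, q_3 = 1*4 + 1 = 5.
Check: 49^2 - 96*5^2 = 2401 - 2400 = 1, so (x, y) = (49, 5) solves the equation, and by the theorem it is the least positive solution.

(x, y) = (49, 5)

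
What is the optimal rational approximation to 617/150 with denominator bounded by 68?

Expand x = 617/150 as a continued fraction with the Euclidean algorithm:
  617 = 4*150 + 17, so a_0 = 4.
  150 = 8*17 + 14, so a_1 = 8.
  17 = 1*14 + 3, so a_2 = 1.
  14 = 4*3 + 2, so a_3 = 4.
  3 = 1*2 + 1, so a_4 = 1.
  2 = 2*1 + 0, so a_5 = 2.
so x = [4; 8, 1, 4, 1, 2].
Convergents (p_i = a_i*p_{i-1} + p_{i-2}, q_i = a_i*q_{i-1} + q_{i-2} with p_{-2}=0, p_{-1}=1, q_{-2}=1, q_{-1}=0), until the denominator exceeds 68:
  i=0: a_0=4, p_0 = 4*1 + 0 = 4, q_0 = 4*0 + 1 = 1.
  i=1: a_1=8, p_1 = 8*4 + 1 = 33, q_1 = 8*1 + 0 = 8.
  i=2: a_2=1, p_2 = 1*33 + 4 = 37, q_2 = 1*8 + 1 = 9.
  i=3: a_3=4, p_3 = 4*37 + 33 = 181, q_3 = 4*9 + 8 = 44.
  i=4: a_4=1, p_4 = 1*181 + 37 = 218, q_4 = 1*44 + 9 = 53.
  i=5: a_5=2, p_5 = 2*218 + 181 = 617, q_5 = 2*53 + 44 = 150.
q_5 = 150 > 68, so the last convergent with denominator <= 68 is p_4/q_4 = 218/53.
The closest fraction with denominator <= 68 is either p_4/q_4 or the intermediate fraction (k*p_4 + p_3)/(k*q_4 + q_3) with the largest k >= 1 whose denominator stays <= 68; these approach x as k grows, and every other convergent or intermediate fraction in range is farther away.
Largest k: floor((68 - q_3)/q_4) = floor((68 - 44)/53) = 0.
Since k = 0, no intermediate fraction beyond p_4/q_4 has denominator <= 68, so the convergent 218/53 is the closest (its error is |617*53 - 218*150|/(150*53) = 1/7950).

218/53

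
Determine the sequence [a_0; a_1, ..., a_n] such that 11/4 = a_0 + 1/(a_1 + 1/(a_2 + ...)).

[2; 1, 3]

Run the Euclidean algorithm on 11 and 4; the successive quotients are the partial quotients a_0, a_1, ... (each step inverts the fractional part left over by the previous one):
  11 = 2*4 + 3, so a_0 = 2.
  4 = 1*3 + 1, so a_1 = 1.
  3 = 3*1 + 0, so a_2 = 3.
The remainder reaches 0 after 3 divisions, so the expansion has 3 partial quotients, read off in order.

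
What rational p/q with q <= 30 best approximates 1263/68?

130/7

Expand x = 1263/68 as a continued fraction with the Euclidean algorithm:
  1263 = 18*68 + 39, so a_0 = 18.
  68 = 1*39 + 29, so a_1 = 1.
  39 = 1*29 + 10, so a_2 = 1.
  29 = 2*10 + 9, so a_3 = 2.
  10 = 1*9 + 1, so a_4 = 1.
  9 = 9*1 + 0, so a_5 = 9.
so x = [18; 1, 1, 2, 1, 9].
Convergents (p_i = a_i*p_{i-1} + p_{i-2}, q_i = a_i*q_{i-1} + q_{i-2} with p_{-2}=0, p_{-1}=1, q_{-2}=1, q_{-1}=0), until the denominator exceeds 30:
  i=0: a_0=18, p_0 = 18*1 + 0 = 18, q_0 = 18*0 + 1 = 1.
  i=1: a_1=1, p_1 = 1*18 + 1 = 19, q_1 = 1*1 + 0 = 1.
  i=2: a_2=1, p_2 = 1*19 + 18 = 37, q_2 = 1*1 + 1 = 2.
  i=3: a_3=2, p_3 = 2*37 + 19 = 93, q_3 = 2*2 + 1 = 5.
  i=4: a_4=1, p_4 = 1*93 + 37 = 130, q_4 = 1*5 + 2 = 7.
  i=5: a_5=9, p_5 = 9*130 + 93 = 1263, q_5 = 9*7 + 5 = 68.
q_5 = 68 > 30, so the last convergent with denominator <= 30 is p_4/q_4 = 130/7.
The closest fraction with denominator <= 30 is either p_4/q_4 or the intermediate fraction (k*p_4 + p_3)/(k*q_4 + q_3) with the largest k >= 1 whose denominator stays <= 30; these approach x as k grows, and every other convergent or intermediate fraction in range is farther away.
Largest k: floor((30 - q_3)/q_4) = floor((30 - 5)/7) = 3.
That gives (3*130 + 93)/(3*7 + 5) = 483/26.
Compare the errors: |x - 130/7| = |1263*7 - 130*68|/(68*7) = 1/476, and |x - 483/26| = |1263*26 - 483*68|/(68*26) = 6/1768.
Cross-multiplying, 1*1768 = 1768 < 2856 = 6*476, so 1/476 is smaller: the convergent 130/7 is closer to x than 483/26.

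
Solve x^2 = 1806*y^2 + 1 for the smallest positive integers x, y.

First expand sqrt(1806) as a continued fraction. With x_i = (sqrt(1806) + m_i)/d_i and (m_0, d_0) = (0, 1): a_0 = floor(sqrt(1806)) = 42, since 42^2 = 1764 <= 1806 < 1849 = 43^2.
Iterate m_{i+1} = d_i*a_i - m_i, d_{i+1} = (1806 - m_{i+1}^2)/d_i, a_{i+1} = floor((a_0 + m_{i+1})/d_{i+1}):
  m_1 = 1*42 - 0 = 42, d_1 = (1806 - 42^2)/1 = 42/1 = 42, a_1 = floor((42 + 42)/42) = 2.
  m_2 = 42*2 - 42 = 42, d_2 = (1806 - 42^2)/42 = 42/42 = 1, a_2 = floor((42 + 42)/1) = 84.
  m_3 = 1*84 - 42 = 42, d_3 = (1806 - 42^2)/1 = 42/1 = 42: (m_3, d_3) = (m_1, d_1) = (42, 42), so from here the quotients repeat a_1, a_2; the period length is 2.
So sqrt(1806) = [42; (2, 84)] with period length k = 2.
k is even, so the fundamental solution of x^2 - 1806y^2 = 1 is (p_{k-1}, q_{k-1}) = (p_1, q_1); compute convergents through index 1.
Convergents (p_i = a_i*p_{i-1} + p_{i-2}, q_i = a_i*q_{i-1} + q_{i-2} with p_{-2}=0, p_{-1}=1, q_{-2}=1, q_{-1}=0):
  i=0: a_0=42, p_0 = 42*1 + 0 = 42, q_0 = 42*0 + 1 = 1.
  i=1: a_1=2, p_1 = 2*42 + 1 = 85, q_1 = 2*1 + 0 = 2.
Check: 85^2 - 1806*2^2 = 7225 - 7224 = 1, so (x, y) = (85, 2) solves the equation, and by the theorem it is the least positive solution.

(x, y) = (85, 2)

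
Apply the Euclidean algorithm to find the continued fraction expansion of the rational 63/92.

[0; 1, 2, 5, 1, 4]

Run the Euclidean algorithm on 63 and 92; the successive quotients are the partial quotients a_0, a_1, ... (each step inverts the fractional part left over by the previous one):
  63 = 0*92 + 63, so a_0 = 0.
  92 = 1*63 + 29, so a_1 = 1.
  63 = 2*29 + 5, so a_2 = 2.
  29 = 5*5 + 4, so a_3 = 5.
  5 = 1*4 + 1, so a_4 = 1.
  4 = 4*1 + 0, so a_5 = 4.
The remainder reaches 0 after 6 divisions, so the expansion has 6 partial quotients, read off in order.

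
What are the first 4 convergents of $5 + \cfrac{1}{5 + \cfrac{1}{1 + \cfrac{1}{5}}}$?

5/1, 26/5, 31/6, 181/35

Using the convergent recurrence p_i = a_i*p_{i-1} + p_{i-2}, q_i = a_i*q_{i-1} + q_{i-2} with p_{-2}=0, p_{-1}=1, q_{-2}=1, q_{-1}=0:
  i=0: a_0=5, p_0 = 5*1 + 0 = 5, q_0 = 5*0 + 1 = 1.
  i=1: a_1=5, p_1 = 5*5 + 1 = 26, q_1 = 5*1 + 0 = 5.
  i=2: a_2=1, p_2 = 1*26 + 5 = 31, q_2 = 1*5 + 1 = 6.
  i=3: a_3=5, p_3 = 5*31 + 26 = 181, q_3 = 5*6 + 5 = 35.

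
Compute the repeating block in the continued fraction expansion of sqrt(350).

Write x_i = (sqrt(350) + m_i)/d_i with (m_0, d_0) = (0, 1). a_0 = floor(sqrt(350)) = 18, since 18^2 = 324 <= 350 < 361 = 19^2.
Iterate m_{i+1} = d_i*a_i - m_i, d_{i+1} = (350 - m_{i+1}^2)/d_i, a_{i+1} = floor((a_0 + m_{i+1})/d_{i+1}):
  m_1 = 1*18 - 0 = 18, d_1 = (350 - 18^2)/1 = 26/1 = 26, a_1 = floor((18 + 18)/26) = 1.
  m_2 = 26*1 - 18 = 8, d_2 = (350 - 8^2)/26 = 286/26 = 11, a_2 = floor((18 + 8)/11) = 2.
  m_3 = 11*2 - 8 = 14, d_3 = (350 - 14^2)/11 = 154/11 = 14, a_3 = floor((18 + 14)/14) = 2.
  m_4 = 14*2 - 14 = 14, d_4 = (350 - 14^2)/14 = 154/14 = 11, a_4 = floor((18 + 14)/11) = 2.
  m_5 = 11*2 - 14 = 8, d_5 = (350 - 8^2)/11 = 286/11 = 26, a_5 = floor((18 + 8)/26) = 1.
  m_6 = 26*1 - 8 = 18, d_6 = (350 - 18^2)/26 = 26/26 = 1, a_6 = floor((18 + 18)/1) = 36.
  m_7 = 1*36 - 18 = 18, d_7 = (350 - 18^2)/1 = 26/1 = 26: (m_7, d_7) = (m_1, d_1) = (18, 26), so from here the quotients repeat a_1, ..., a_6; the period length is 6.
Hence the expansion of sqrt(350) is a_0 = 18 followed by the repeating block 1, 2, 2, 2, 1, 36 (period 6).

[18; (1, 2, 2, 2, 1, 36)]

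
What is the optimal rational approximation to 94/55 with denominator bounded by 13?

12/7

Expand x = 94/55 as a continued fraction with the Euclidean algorithm:
  94 = 1*55 + 39, so a_0 = 1.
  55 = 1*39 + 16, so a_1 = 1.
  39 = 2*16 + 7, so a_2 = 2.
  16 = 2*7 + 2, so a_3 = 2.
  7 = 3*2 + 1, so a_4 = 3.
  2 = 2*1 + 0, so a_5 = 2.
so x = [1; 1, 2, 2, 3, 2].
Convergents (p_i = a_i*p_{i-1} + p_{i-2}, q_i = a_i*q_{i-1} + q_{i-2} with p_{-2}=0, p_{-1}=1, q_{-2}=1, q_{-1}=0), until the denominator exceeds 13:
  i=0: a_0=1, p_0 = 1*1 + 0 = 1, q_0 = 1*0 + 1 = 1.
  i=1: a_1=1, p_1 = 1*1 + 1 = 2, q_1 = 1*1 + 0 = 1.
  i=2: a_2=2, p_2 = 2*2 + 1 = 5, q_2 = 2*1 + 1 = 3.
  i=3: a_3=2, p_3 = 2*5 + 2 = 12, q_3 = 2*3 + 1 = 7.
  i=4: a_4=3, p_4 = 3*12 + 5 = 41, q_4 = 3*7 + 3 = 24.
q_4 = 24 > 13, so the last convergent with denominator <= 13 is p_3/q_3 = 12/7.
The closest fraction with denominator <= 13 is either p_3/q_3 or the intermediate fraction (k*p_3 + p_2)/(k*q_3 + q_2) with the largest k >= 1 whose denominator stays <= 13; these approach x as k grows, and every other convergent or intermediate fraction in range is farther away.
Largest k: floor((13 - q_2)/q_3) = floor((13 - 3)/7) = 1.
That gives (1*12 + 5)/(1*7 + 3) = 17/10.
Compare the errors: |x - 12/7| = |94*7 - 12*55|/(55*7) = 2/385, and |x - 17/10| = |94*10 - 17*55|/(55*10) = 5/550.
Cross-multiplying, 2*550 = 1100 < 1925 = 5*385, so 2/385 is smaller: the convergent 12/7 is closer to x than 17/10.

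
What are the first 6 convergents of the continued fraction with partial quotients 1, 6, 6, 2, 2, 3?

Using the convergent recurrence p_i = a_i*p_{i-1} + p_{i-2}, q_i = a_i*q_{i-1} + q_{i-2} with p_{-2}=0, p_{-1}=1, q_{-2}=1, q_{-1}=0:
  i=0: a_0=1, p_0 = 1*1 + 0 = 1, q_0 = 1*0 + 1 = 1.
  i=1: a_1=6, p_1 = 6*1 + 1 = 7, q_1 = 6*1 + 0 = 6.
  i=2: a_2=6, p_2 = 6*7 + 1 = 43, q_2 = 6*6 + 1 = 37.
  i=3: a_3=2, p_3 = 2*43 + 7 = 93, q_3 = 2*37 + 6 = 80.
  i=4: a_4=2, p_4 = 2*93 + 43 = 229, q_4 = 2*80 + 37 = 197.
  i=5: a_5=3, p_5 = 3*229 + 93 = 780, q_5 = 3*197 + 80 = 671.

1/1, 7/6, 43/37, 93/80, 229/197, 780/671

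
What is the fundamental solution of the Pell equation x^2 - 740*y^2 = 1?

(x, y) = (9249, 340)

First expand sqrt(740) as a continued fraction. With x_i = (sqrt(740) + m_i)/d_i and (m_0, d_0) = (0, 1): a_0 = floor(sqrt(740)) = 27, since 27^2 = 729 <= 740 < 784 = 28^2.
Iterate m_{i+1} = d_i*a_i - m_i, d_{i+1} = (740 - m_{i+1}^2)/d_i, a_{i+1} = floor((a_0 + m_{i+1})/d_{i+1}):
  m_1 = 1*27 - 0 = 27, d_1 = (740 - 27^2)/1 = 11/1 = 11, a_1 = floor((27 + 27)/11) = 4.
  m_2 = 11*4 - 27 = 17, d_2 = (740 - 17^2)/11 = 451/11 = 41, a_2 = floor((27 + 17)/41) = 1.
  m_3 = 41*1 - 17 = 24, d_3 = (740 - 24^2)/41 = 164/41 = 4, a_3 = floor((27 + 24)/4) = 12.
  m_4 = 4*12 - 24 = 24, d_4 = (740 - 24^2)/4 = 164/4 = 41, a_4 = floor((27 + 24)/41) = 1.
  m_5 = 41*1 - 24 = 17, d_5 = (740 - 17^2)/41 = 451/41 = 11, a_5 = floor((27 + 17)/11) = 4.
  m_6 = 11*4 - 17 = 27, d_6 = (740 - 27^2)/11 = 11/11 = 1, a_6 = floor((27 + 27)/1) = 54.
  m_7 = 1*54 - 27 = 27, d_7 = (740 - 27^2)/1 = 11/1 = 11: (m_7, d_7) = (m_1, d_1) = (27, 11), so from here the quotients repeat a_1, ..., a_6; the period length is 6.
So sqrt(740) = [27; (4, 1, 12, 1, 4, 54)] with period length k = 6.
k is even, so the fundamental solution of x^2 - 740y^2 = 1 is (p_{k-1}, q_{k-1}) = (p_5, q_5); compute convergents through index 5.
Convergents (p_i = a_i*p_{i-1} + p_{i-2}, q_i = a_i*q_{i-1} + q_{i-2} with p_{-2}=0, p_{-1}=1, q_{-2}=1, q_{-1}=0):
  i=0: a_0=27, p_0 = 27*1 + 0 = 27, q_0 = 27*0 + 1 = 1.
  i=1: a_1=4, p_1 = 4*27 + 1 = 109, q_1 = 4*1 + 0 = 4.
  i=2: a_2=1, p_2 = 1*109 + 27 = 136, q_2 = 1*4 + 1 = 5.
  i=3: a_3=12, p_3 = 12*136 + 109 = 1741, q_3 = 12*5 + 4 = 64.
  i=4: a_4=1, p_4 = 1*1741 + 136 = 1877, q_4 = 1*64 + 5 = 69.
  i=5: a_5=4, p_5 = 4*1877 + 1741 = 9249, q_5 = 4*69 + 64 = 340.
Check: 9249^2 - 740*340^2 = 85544001 - 85544000 = 1, so (x, y) = (9249, 340) solves the equation, and by the theorem it is the least positive solution.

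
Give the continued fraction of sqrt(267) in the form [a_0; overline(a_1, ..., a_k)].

[16; overline(2, 1, 15, 1, 2, 32)]

Write x_i = (sqrt(267) + m_i)/d_i with (m_0, d_0) = (0, 1). a_0 = floor(sqrt(267)) = 16, since 16^2 = 256 <= 267 < 289 = 17^2.
Iterate m_{i+1} = d_i*a_i - m_i, d_{i+1} = (267 - m_{i+1}^2)/d_i, a_{i+1} = floor((a_0 + m_{i+1})/d_{i+1}):
  m_1 = 1*16 - 0 = 16, d_1 = (267 - 16^2)/1 = 11/1 = 11, a_1 = floor((16 + 16)/11) = 2.
  m_2 = 11*2 - 16 = 6, d_2 = (267 - 6^2)/11 = 231/11 = 21, a_2 = floor((16 + 6)/21) = 1.
  m_3 = 21*1 - 6 = 15, d_3 = (267 - 15^2)/21 = 42/21 = 2, a_3 = floor((16 + 15)/2) = 15.
  m_4 = 2*15 - 15 = 15, d_4 = (267 - 15^2)/2 = 42/2 = 21, a_4 = floor((16 + 15)/21) = 1.
  m_5 = 21*1 - 15 = 6, d_5 = (267 - 6^2)/21 = 231/21 = 11, a_5 = floor((16 + 6)/11) = 2.
  m_6 = 11*2 - 6 = 16, d_6 = (267 - 16^2)/11 = 11/11 = 1, a_6 = floor((16 + 16)/1) = 32.
  m_7 = 1*32 - 16 = 16, d_7 = (267 - 16^2)/1 = 11/1 = 11: (m_7, d_7) = (m_1, d_1) = (16, 11), so from here the quotients repeat a_1, ..., a_6; the period length is 6.
Hence the expansion of sqrt(267) is a_0 = 16 followed by the repeating block 2, 1, 15, 1, 2, 32 (period 6).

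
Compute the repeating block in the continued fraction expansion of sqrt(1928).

Write x_i = (sqrt(1928) + m_i)/d_i with (m_0, d_0) = (0, 1). a_0 = floor(sqrt(1928)) = 43, since 43^2 = 1849 <= 1928 < 1936 = 44^2.
Iterate m_{i+1} = d_i*a_i - m_i, d_{i+1} = (1928 - m_{i+1}^2)/d_i, a_{i+1} = floor((a_0 + m_{i+1})/d_{i+1}):
  m_1 = 1*43 - 0 = 43, d_1 = (1928 - 43^2)/1 = 79/1 = 79, a_1 = floor((43 + 43)/79) = 1.
  m_2 = 79*1 - 43 = 36, d_2 = (1928 - 36^2)/79 = 632/79 = 8, a_2 = floor((43 + 36)/8) = 9.
  m_3 = 8*9 - 36 = 36, d_3 = (1928 - 36^2)/8 = 632/8 = 79, a_3 = floor((43 + 36)/79) = 1.
  m_4 = 79*1 - 36 = 43, d_4 = (1928 - 43^2)/79 = 79/79 = 1, a_4 = floor((43 + 43)/1) = 86.
  m_5 = 1*86 - 43 = 43, d_5 = (1928 - 43^2)/1 = 79/1 = 79: (m_5, d_5) = (m_1, d_1) = (43, 79), so from here the quotients repeat a_1, ..., a_4; the period length is 4.
Hence the expansion of sqrt(1928) is a_0 = 43 followed by the repeating block 1, 9, 1, 86 (period 4).

[43; (1, 9, 1, 86)]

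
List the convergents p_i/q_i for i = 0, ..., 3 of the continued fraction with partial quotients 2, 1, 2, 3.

Using the convergent recurrence p_i = a_i*p_{i-1} + p_{i-2}, q_i = a_i*q_{i-1} + q_{i-2} with p_{-2}=0, p_{-1}=1, q_{-2}=1, q_{-1}=0:
  i=0: a_0=2, p_0 = 2*1 + 0 = 2, q_0 = 2*0 + 1 = 1.
  i=1: a_1=1, p_1 = 1*2 + 1 = 3, q_1 = 1*1 + 0 = 1.
  i=2: a_2=2, p_2 = 2*3 + 2 = 8, q_2 = 2*1 + 1 = 3.
  i=3: a_3=3, p_3 = 3*8 + 3 = 27, q_3 = 3*3 + 1 = 10.

2/1, 3/1, 8/3, 27/10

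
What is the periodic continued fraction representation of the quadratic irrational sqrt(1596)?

[39; (1, 18, 1, 78)]

Write x_i = (sqrt(1596) + m_i)/d_i with (m_0, d_0) = (0, 1). a_0 = floor(sqrt(1596)) = 39, since 39^2 = 1521 <= 1596 < 1600 = 40^2.
Iterate m_{i+1} = d_i*a_i - m_i, d_{i+1} = (1596 - m_{i+1}^2)/d_i, a_{i+1} = floor((a_0 + m_{i+1})/d_{i+1}):
  m_1 = 1*39 - 0 = 39, d_1 = (1596 - 39^2)/1 = 75/1 = 75, a_1 = floor((39 + 39)/75) = 1.
  m_2 = 75*1 - 39 = 36, d_2 = (1596 - 36^2)/75 = 300/75 = 4, a_2 = floor((39 + 36)/4) = 18.
  m_3 = 4*18 - 36 = 36, d_3 = (1596 - 36^2)/4 = 300/4 = 75, a_3 = floor((39 + 36)/75) = 1.
  m_4 = 75*1 - 36 = 39, d_4 = (1596 - 39^2)/75 = 75/75 = 1, a_4 = floor((39 + 39)/1) = 78.
  m_5 = 1*78 - 39 = 39, d_5 = (1596 - 39^2)/1 = 75/1 = 75: (m_5, d_5) = (m_1, d_1) = (39, 75), so from here the quotients repeat a_1, ..., a_4; the period length is 4.
Hence the expansion of sqrt(1596) is a_0 = 39 followed by the repeating block 1, 18, 1, 78 (period 4).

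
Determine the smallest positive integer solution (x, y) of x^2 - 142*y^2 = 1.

First expand sqrt(142) as a continued fraction. With x_i = (sqrt(142) + m_i)/d_i and (m_0, d_0) = (0, 1): a_0 = floor(sqrt(142)) = 11, since 11^2 = 121 <= 142 < 144 = 12^2.
Iterate m_{i+1} = d_i*a_i - m_i, d_{i+1} = (142 - m_{i+1}^2)/d_i, a_{i+1} = floor((a_0 + m_{i+1})/d_{i+1}):
  m_1 = 1*11 - 0 = 11, d_1 = (142 - 11^2)/1 = 21/1 = 21, a_1 = floor((11 + 11)/21) = 1.
  m_2 = 21*1 - 11 = 10, d_2 = (142 - 10^2)/21 = 42/21 = 2, a_2 = floor((11 + 10)/2) = 10.
  m_3 = 2*10 - 10 = 10, d_3 = (142 - 10^2)/2 = 42/2 = 21, a_3 = floor((11 + 10)/21) = 1.
  m_4 = 21*1 - 10 = 11, d_4 = (142 - 11^2)/21 = 21/21 = 1, a_4 = floor((11 + 11)/1) = 22.
  m_5 = 1*22 - 11 = 11, d_5 = (142 - 11^2)/1 = 21/1 = 21: (m_5, d_5) = (m_1, d_1) = (11, 21), so from here the quotients repeat a_1, ..., a_4; the period length is 4.
So sqrt(142) = [11; (1, 10, 1, 22)] with period length k = 4.
k is even, so the fundamental solution of x^2 - 142y^2 = 1 is (p_{k-1}, q_{k-1}) = (p_3, q_3); compute convergents through index 3.
Convergents (p_i = a_i*p_{i-1} + p_{i-2}, q_i = a_i*q_{i-1} + q_{i-2} with p_{-2}=0, p_{-1}=1, q_{-2}=1, q_{-1}=0):
  i=0: a_0=11, p_0 = 11*1 + 0 = 11, q_0 = 11*0 + 1 = 1.
  i=1: a_1=1, p_1 = 1*11 + 1 = 12, q_1 = 1*1 + 0 = 1.
  i=2: a_2=10, p_2 = 10*12 + 11 = 131, q_2 = 10*1 + 1 = 11.
  i=3: a_3=1, p_3 = 1*131 + 12 = 143, q_3 = 1*11 + 1 = 12.
Check: 143^2 - 142*12^2 = 20449 - 20448 = 1, so (x, y) = (143, 12) solves the equation, and by the theorem it is the least positive solution.

(x, y) = (143, 12)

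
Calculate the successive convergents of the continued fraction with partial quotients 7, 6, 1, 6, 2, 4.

7/1, 43/6, 50/7, 343/48, 736/103, 3287/460

Using the convergent recurrence p_i = a_i*p_{i-1} + p_{i-2}, q_i = a_i*q_{i-1} + q_{i-2} with p_{-2}=0, p_{-1}=1, q_{-2}=1, q_{-1}=0:
  i=0: a_0=7, p_0 = 7*1 + 0 = 7, q_0 = 7*0 + 1 = 1.
  i=1: a_1=6, p_1 = 6*7 + 1 = 43, q_1 = 6*1 + 0 = 6.
  i=2: a_2=1, p_2 = 1*43 + 7 = 50, q_2 = 1*6 + 1 = 7.
  i=3: a_3=6, p_3 = 6*50 + 43 = 343, q_3 = 6*7 + 6 = 48.
  i=4: a_4=2, p_4 = 2*343 + 50 = 736, q_4 = 2*48 + 7 = 103.
  i=5: a_5=4, p_5 = 4*736 + 343 = 3287, q_5 = 4*103 + 48 = 460.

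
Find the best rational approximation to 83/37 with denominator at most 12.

9/4

Expand x = 83/37 as a continued fraction with the Euclidean algorithm:
  83 = 2*37 + 9, so a_0 = 2.
  37 = 4*9 + 1, so a_1 = 4.
  9 = 9*1 + 0, so a_2 = 9.
so x = [2; 4, 9].
Convergents (p_i = a_i*p_{i-1} + p_{i-2}, q_i = a_i*q_{i-1} + q_{i-2} with p_{-2}=0, p_{-1}=1, q_{-2}=1, q_{-1}=0), until the denominator exceeds 12:
  i=0: a_0=2, p_0 = 2*1 + 0 = 2, q_0 = 2*0 + 1 = 1.
  i=1: a_1=4, p_1 = 4*2 + 1 = 9, q_1 = 4*1 + 0 = 4.
  i=2: a_2=9, p_2 = 9*9 + 2 = 83, q_2 = 9*4 + 1 = 37.
q_2 = 37 > 12, so the last convergent with denominator <= 12 is p_1/q_1 = 9/4.
The closest fraction with denominator <= 12 is either p_1/q_1 or the intermediate fraction (k*p_1 + p_0)/(k*q_1 + q_0) with the largest k >= 1 whose denominator stays <= 12; these approach x as k grows, and every other convergent or intermediate fraction in range is farther away.
Largest k: floor((12 - q_0)/q_1) = floor((12 - 1)/4) = 2.
That gives (2*9 + 2)/(2*4 + 1) = 20/9.
Compare the errors: |x - 9/4| = |83*4 - 9*37|/(37*4) = 1/148, and |x - 20/9| = |83*9 - 20*37|/(37*9) = 7/333.
Cross-multiplying, 1*333 = 333 < 1036 = 7*148, so 1/148 is smaller: the convergent 9/4 is closer to x than 20/9.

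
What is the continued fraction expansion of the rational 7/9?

[0; 1, 3, 2]

Run the Euclidean algorithm on 7 and 9; the successive quotients are the partial quotients a_0, a_1, ... (each step inverts the fractional part left over by the previous one):
  7 = 0*9 + 7, so a_0 = 0.
  9 = 1*7 + 2, so a_1 = 1.
  7 = 3*2 + 1, so a_2 = 3.
  2 = 2*1 + 0, so a_3 = 2.
The remainder reaches 0 after 4 divisions, so the expansion has 4 partial quotients, read off in order.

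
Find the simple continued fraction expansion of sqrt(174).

[13; (5, 4, 5, 26)]

Write x_i = (sqrt(174) + m_i)/d_i with (m_0, d_0) = (0, 1). a_0 = floor(sqrt(174)) = 13, since 13^2 = 169 <= 174 < 196 = 14^2.
Iterate m_{i+1} = d_i*a_i - m_i, d_{i+1} = (174 - m_{i+1}^2)/d_i, a_{i+1} = floor((a_0 + m_{i+1})/d_{i+1}):
  m_1 = 1*13 - 0 = 13, d_1 = (174 - 13^2)/1 = 5/1 = 5, a_1 = floor((13 + 13)/5) = 5.
  m_2 = 5*5 - 13 = 12, d_2 = (174 - 12^2)/5 = 30/5 = 6, a_2 = floor((13 + 12)/6) = 4.
  m_3 = 6*4 - 12 = 12, d_3 = (174 - 12^2)/6 = 30/6 = 5, a_3 = floor((13 + 12)/5) = 5.
  m_4 = 5*5 - 12 = 13, d_4 = (174 - 13^2)/5 = 5/5 = 1, a_4 = floor((13 + 13)/1) = 26.
  m_5 = 1*26 - 13 = 13, d_5 = (174 - 13^2)/1 = 5/1 = 5: (m_5, d_5) = (m_1, d_1) = (13, 5), so from here the quotients repeat a_1, ..., a_4; the period length is 4.
Hence the expansion of sqrt(174) is a_0 = 13 followed by the repeating block 5, 4, 5, 26 (period 4).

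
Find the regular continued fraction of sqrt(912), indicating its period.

Write x_i = (sqrt(912) + m_i)/d_i with (m_0, d_0) = (0, 1). a_0 = floor(sqrt(912)) = 30, since 30^2 = 900 <= 912 < 961 = 31^2.
Iterate m_{i+1} = d_i*a_i - m_i, d_{i+1} = (912 - m_{i+1}^2)/d_i, a_{i+1} = floor((a_0 + m_{i+1})/d_{i+1}):
  m_1 = 1*30 - 0 = 30, d_1 = (912 - 30^2)/1 = 12/1 = 12, a_1 = floor((30 + 30)/12) = 5.
  m_2 = 12*5 - 30 = 30, d_2 = (912 - 30^2)/12 = 12/12 = 1, a_2 = floor((30 + 30)/1) = 60.
  m_3 = 1*60 - 30 = 30, d_3 = (912 - 30^2)/1 = 12/1 = 12: (m_3, d_3) = (m_1, d_1) = (30, 12), so from here the quotients repeat a_1, a_2; the period length is 2.
Hence the expansion of sqrt(912) is a_0 = 30 followed by the repeating block 5, 60 (period 2).

[30; (5, 60)]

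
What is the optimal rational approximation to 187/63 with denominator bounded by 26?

Expand x = 187/63 as a continued fraction with the Euclidean algorithm:
  187 = 2*63 + 61, so a_0 = 2.
  63 = 1*61 + 2, so a_1 = 1.
  61 = 30*2 + 1, so a_2 = 30.
  2 = 2*1 + 0, so a_3 = 2.
so x = [2; 1, 30, 2].
Convergents (p_i = a_i*p_{i-1} + p_{i-2}, q_i = a_i*q_{i-1} + q_{i-2} with p_{-2}=0, p_{-1}=1, q_{-2}=1, q_{-1}=0), until the denominator exceeds 26:
  i=0: a_0=2, p_0 = 2*1 + 0 = 2, q_0 = 2*0 + 1 = 1.
  i=1: a_1=1, p_1 = 1*2 + 1 = 3, q_1 = 1*1 + 0 = 1.
  i=2: a_2=30, p_2 = 30*3 + 2 = 92, q_2 = 30*1 + 1 = 31.
q_2 = 31 > 26, so the last convergent with denominator <= 26 is p_1/q_1 = 3/1.
The closest fraction with denominator <= 26 is either p_1/q_1 or the intermediate fraction (k*p_1 + p_0)/(k*q_1 + q_0) with the largest k >= 1 whose denominator stays <= 26; these approach x as k grows, and every other convergent or intermediate fraction in range is farther away.
Largest k: floor((26 - q_0)/q_1) = floor((26 - 1)/1) = 25.
That gives (25*3 + 2)/(25*1 + 1) = 77/26.
Compare the errors: |x - 3/1| = |187*1 - 3*63|/(63*1) = 2/63, and |x - 77/26| = |187*26 - 77*63|/(63*26) = 11/1638.
Cross-multiplying, 11*63 = 693 < 3276 = 2*1638, so 11/1638 is smaller: the intermediate fraction 77/26 is closer to x than 3/1.

77/26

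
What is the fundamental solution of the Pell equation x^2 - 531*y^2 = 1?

First expand sqrt(531) as a continued fraction. With x_i = (sqrt(531) + m_i)/d_i and (m_0, d_0) = (0, 1): a_0 = floor(sqrt(531)) = 23, since 23^2 = 529 <= 531 < 576 = 24^2.
Iterate m_{i+1} = d_i*a_i - m_i, d_{i+1} = (531 - m_{i+1}^2)/d_i, a_{i+1} = floor((a_0 + m_{i+1})/d_{i+1}):
  m_1 = 1*23 - 0 = 23, d_1 = (531 - 23^2)/1 = 2/1 = 2, a_1 = floor((23 + 23)/2) = 23.
  m_2 = 2*23 - 23 = 23, d_2 = (531 - 23^2)/2 = 2/2 = 1, a_2 = floor((23 + 23)/1) = 46.
  m_3 = 1*46 - 23 = 23, d_3 = (531 - 23^2)/1 = 2/1 = 2: (m_3, d_3) = (m_1, d_1) = (23, 2), so from here the quotients repeat a_1, a_2; the period length is 2.
So sqrt(531) = [23; (23, 46)] with period length k = 2.
k is even, so the fundamental solution of x^2 - 531y^2 = 1 is (p_{k-1}, q_{k-1}) = (p_1, q_1); compute convergents through index 1.
Convergents (p_i = a_i*p_{i-1} + p_{i-2}, q_i = a_i*q_{i-1} + q_{i-2} with p_{-2}=0, p_{-1}=1, q_{-2}=1, q_{-1}=0):
  i=0: a_0=23, p_0 = 23*1 + 0 = 23, q_0 = 23*0 + 1 = 1.
  i=1: a_1=23, p_1 = 23*23 + 1 = 530, q_1 = 23*1 + 0 = 23.
Check: 530^2 - 531*23^2 = 280900 - 280899 = 1, so (x, y) = (530, 23) solves the equation, and by the theorem it is the least positive solution.

(x, y) = (530, 23)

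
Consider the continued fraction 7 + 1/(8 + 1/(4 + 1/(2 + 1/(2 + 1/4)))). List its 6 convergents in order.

7/1, 57/8, 235/33, 527/74, 1289/181, 5683/798

Using the convergent recurrence p_i = a_i*p_{i-1} + p_{i-2}, q_i = a_i*q_{i-1} + q_{i-2} with p_{-2}=0, p_{-1}=1, q_{-2}=1, q_{-1}=0:
  i=0: a_0=7, p_0 = 7*1 + 0 = 7, q_0 = 7*0 + 1 = 1.
  i=1: a_1=8, p_1 = 8*7 + 1 = 57, q_1 = 8*1 + 0 = 8.
  i=2: a_2=4, p_2 = 4*57 + 7 = 235, q_2 = 4*8 + 1 = 33.
  i=3: a_3=2, p_3 = 2*235 + 57 = 527, q_3 = 2*33 + 8 = 74.
  i=4: a_4=2, p_4 = 2*527 + 235 = 1289, q_4 = 2*74 + 33 = 181.
  i=5: a_5=4, p_5 = 4*1289 + 527 = 5683, q_5 = 4*181 + 74 = 798.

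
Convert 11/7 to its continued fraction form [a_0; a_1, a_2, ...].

[1; 1, 1, 3]

Run the Euclidean algorithm on 11 and 7; the successive quotients are the partial quotients a_0, a_1, ... (each step inverts the fractional part left over by the previous one):
  11 = 1*7 + 4, so a_0 = 1.
  7 = 1*4 + 3, so a_1 = 1.
  4 = 1*3 + 1, so a_2 = 1.
  3 = 3*1 + 0, so a_3 = 3.
The remainder reaches 0 after 4 divisions, so the expansion has 4 partial quotients, read off in order.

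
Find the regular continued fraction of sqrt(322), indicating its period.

Write x_i = (sqrt(322) + m_i)/d_i with (m_0, d_0) = (0, 1). a_0 = floor(sqrt(322)) = 17, since 17^2 = 289 <= 322 < 324 = 18^2.
Iterate m_{i+1} = d_i*a_i - m_i, d_{i+1} = (322 - m_{i+1}^2)/d_i, a_{i+1} = floor((a_0 + m_{i+1})/d_{i+1}):
  m_1 = 1*17 - 0 = 17, d_1 = (322 - 17^2)/1 = 33/1 = 33, a_1 = floor((17 + 17)/33) = 1.
  m_2 = 33*1 - 17 = 16, d_2 = (322 - 16^2)/33 = 66/33 = 2, a_2 = floor((17 + 16)/2) = 16.
  m_3 = 2*16 - 16 = 16, d_3 = (322 - 16^2)/2 = 66/2 = 33, a_3 = floor((17 + 16)/33) = 1.
  m_4 = 33*1 - 16 = 17, d_4 = (322 - 17^2)/33 = 33/33 = 1, a_4 = floor((17 + 17)/1) = 34.
  m_5 = 1*34 - 17 = 17, d_5 = (322 - 17^2)/1 = 33/1 = 33: (m_5, d_5) = (m_1, d_1) = (17, 33), so from here the quotients repeat a_1, ..., a_4; the period length is 4.
Hence the expansion of sqrt(322) is a_0 = 17 followed by the repeating block 1, 16, 1, 34 (period 4).

[17; (1, 16, 1, 34)]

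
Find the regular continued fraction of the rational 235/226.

Run the Euclidean algorithm on 235 and 226; the successive quotients are the partial quotients a_0, a_1, ... (each step inverts the fractional part left over by the previous one):
  235 = 1*226 + 9, so a_0 = 1.
  226 = 25*9 + 1, so a_1 = 25.
  9 = 9*1 + 0, so a_2 = 9.
The remainder reaches 0 after 3 divisions, so the expansion has 3 partial quotients, read off in order.

[1; 25, 9]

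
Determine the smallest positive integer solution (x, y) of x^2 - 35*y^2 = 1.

First expand sqrt(35) as a continued fraction. With x_i = (sqrt(35) + m_i)/d_i and (m_0, d_0) = (0, 1): a_0 = floor(sqrt(35)) = 5, since 5^2 = 25 <= 35 < 36 = 6^2.
Iterate m_{i+1} = d_i*a_i - m_i, d_{i+1} = (35 - m_{i+1}^2)/d_i, a_{i+1} = floor((a_0 + m_{i+1})/d_{i+1}):
  m_1 = 1*5 - 0 = 5, d_1 = (35 - 5^2)/1 = 10/1 = 10, a_1 = floor((5 + 5)/10) = 1.
  m_2 = 10*1 - 5 = 5, d_2 = (35 - 5^2)/10 = 10/10 = 1, a_2 = floor((5 + 5)/1) = 10.
  m_3 = 1*10 - 5 = 5, d_3 = (35 - 5^2)/1 = 10/1 = 10: (m_3, d_3) = (m_1, d_1) = (5, 10), so from here the quotients repeat a_1, a_2; the period length is 2.
So sqrt(35) = [5; (1, 10)] with period length k = 2.
k is even, so the fundamental solution of x^2 - 35y^2 = 1 is (p_{k-1}, q_{k-1}) = (p_1, q_1); compute convergents through index 1.
Convergents (p_i = a_i*p_{i-1} + p_{i-2}, q_i = a_i*q_{i-1} + q_{i-2} with p_{-2}=0, p_{-1}=1, q_{-2}=1, q_{-1}=0):
  i=0: a_0=5, p_0 = 5*1 + 0 = 5, q_0 = 5*0 + 1 = 1.
  i=1: a_1=1, p_1 = 1*5 + 1 = 6, q_1 = 1*1 + 0 = 1.
Check: 6^2 - 35*1^2 = 36 - 35 = 1, so (x, y) = (6, 1) solves the equation, and by the theorem it is the least positive solution.

(x, y) = (6, 1)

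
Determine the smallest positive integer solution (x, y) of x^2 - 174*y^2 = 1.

First expand sqrt(174) as a continued fraction. With x_i = (sqrt(174) + m_i)/d_i and (m_0, d_0) = (0, 1): a_0 = floor(sqrt(174)) = 13, since 13^2 = 169 <= 174 < 196 = 14^2.
Iterate m_{i+1} = d_i*a_i - m_i, d_{i+1} = (174 - m_{i+1}^2)/d_i, a_{i+1} = floor((a_0 + m_{i+1})/d_{i+1}):
  m_1 = 1*13 - 0 = 13, d_1 = (174 - 13^2)/1 = 5/1 = 5, a_1 = floor((13 + 13)/5) = 5.
  m_2 = 5*5 - 13 = 12, d_2 = (174 - 12^2)/5 = 30/5 = 6, a_2 = floor((13 + 12)/6) = 4.
  m_3 = 6*4 - 12 = 12, d_3 = (174 - 12^2)/6 = 30/6 = 5, a_3 = floor((13 + 12)/5) = 5.
  m_4 = 5*5 - 12 = 13, d_4 = (174 - 13^2)/5 = 5/5 = 1, a_4 = floor((13 + 13)/1) = 26.
  m_5 = 1*26 - 13 = 13, d_5 = (174 - 13^2)/1 = 5/1 = 5: (m_5, d_5) = (m_1, d_1) = (13, 5), so from here the quotients repeat a_1, ..., a_4; the period length is 4.
So sqrt(174) = [13; (5, 4, 5, 26)] with period length k = 4.
k is even, so the fundamental solution of x^2 - 174y^2 = 1 is (p_{k-1}, q_{k-1}) = (p_3, q_3); compute convergents through index 3.
Convergents (p_i = a_i*p_{i-1} + p_{i-2}, q_i = a_i*q_{i-1} + q_{i-2} with p_{-2}=0, p_{-1}=1, q_{-2}=1, q_{-1}=0):
  i=0: a_0=13, p_0 = 13*1 + 0 = 13, q_0 = 13*0 + 1 = 1.
  i=1: a_1=5, p_1 = 5*13 + 1 = 66, q_1 = 5*1 + 0 = 5.
  i=2: a_2=4, p_2 = 4*66 + 13 = 277, q_2 = 4*5 + 1 = 21.
  i=3: a_3=5, p_3 = 5*277 + 66 = 1451, q_3 = 5*21 + 5 = 110.
Check: 1451^2 - 174*110^2 = 2105401 - 2105400 = 1, so (x, y) = (1451, 110) solves the equation, and by the theorem it is the least positive solution.

(x, y) = (1451, 110)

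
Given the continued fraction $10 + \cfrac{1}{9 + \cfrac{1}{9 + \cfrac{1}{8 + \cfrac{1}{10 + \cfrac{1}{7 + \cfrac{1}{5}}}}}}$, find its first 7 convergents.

10/1, 91/9, 829/82, 6723/665, 68059/6732, 483136/47789, 2483739/245677

Using the convergent recurrence p_i = a_i*p_{i-1} + p_{i-2}, q_i = a_i*q_{i-1} + q_{i-2} with p_{-2}=0, p_{-1}=1, q_{-2}=1, q_{-1}=0:
  i=0: a_0=10, p_0 = 10*1 + 0 = 10, q_0 = 10*0 + 1 = 1.
  i=1: a_1=9, p_1 = 9*10 + 1 = 91, q_1 = 9*1 + 0 = 9.
  i=2: a_2=9, p_2 = 9*91 + 10 = 829, q_2 = 9*9 + 1 = 82.
  i=3: a_3=8, p_3 = 8*829 + 91 = 6723, q_3 = 8*82 + 9 = 665.
  i=4: a_4=10, p_4 = 10*6723 + 829 = 68059, q_4 = 10*665 + 82 = 6732.
  i=5: a_5=7, p_5 = 7*68059 + 6723 = 483136, q_5 = 7*6732 + 665 = 47789.
  i=6: a_6=5, p_6 = 5*483136 + 68059 = 2483739, q_6 = 5*47789 + 6732 = 245677.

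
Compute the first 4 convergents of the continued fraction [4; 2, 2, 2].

Using the convergent recurrence p_i = a_i*p_{i-1} + p_{i-2}, q_i = a_i*q_{i-1} + q_{i-2} with p_{-2}=0, p_{-1}=1, q_{-2}=1, q_{-1}=0:
  i=0: a_0=4, p_0 = 4*1 + 0 = 4, q_0 = 4*0 + 1 = 1.
  i=1: a_1=2, p_1 = 2*4 + 1 = 9, q_1 = 2*1 + 0 = 2.
  i=2: a_2=2, p_2 = 2*9 + 4 = 22, q_2 = 2*2 + 1 = 5.
  i=3: a_3=2, p_3 = 2*22 + 9 = 53, q_3 = 2*5 + 2 = 12.

4/1, 9/2, 22/5, 53/12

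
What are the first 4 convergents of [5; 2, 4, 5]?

5/1, 11/2, 49/9, 256/47

Using the convergent recurrence p_i = a_i*p_{i-1} + p_{i-2}, q_i = a_i*q_{i-1} + q_{i-2} with p_{-2}=0, p_{-1}=1, q_{-2}=1, q_{-1}=0:
  i=0: a_0=5, p_0 = 5*1 + 0 = 5, q_0 = 5*0 + 1 = 1.
  i=1: a_1=2, p_1 = 2*5 + 1 = 11, q_1 = 2*1 + 0 = 2.
  i=2: a_2=4, p_2 = 4*11 + 5 = 49, q_2 = 4*2 + 1 = 9.
  i=3: a_3=5, p_3 = 5*49 + 11 = 256, q_3 = 5*9 + 2 = 47.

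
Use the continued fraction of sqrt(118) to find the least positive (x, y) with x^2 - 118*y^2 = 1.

First expand sqrt(118) as a continued fraction. With x_i = (sqrt(118) + m_i)/d_i and (m_0, d_0) = (0, 1): a_0 = floor(sqrt(118)) = 10, since 10^2 = 100 <= 118 < 121 = 11^2.
Iterate m_{i+1} = d_i*a_i - m_i, d_{i+1} = (118 - m_{i+1}^2)/d_i, a_{i+1} = floor((a_0 + m_{i+1})/d_{i+1}):
  m_1 = 1*10 - 0 = 10, d_1 = (118 - 10^2)/1 = 18/1 = 18, a_1 = floor((10 + 10)/18) = 1.
  m_2 = 18*1 - 10 = 8, d_2 = (118 - 8^2)/18 = 54/18 = 3, a_2 = floor((10 + 8)/3) = 6.
  m_3 = 3*6 - 8 = 10, d_3 = (118 - 10^2)/3 = 18/3 = 6, a_3 = floor((10 + 10)/6) = 3.
  m_4 = 6*3 - 10 = 8, d_4 = (118 - 8^2)/6 = 54/6 = 9, a_4 = floor((10 + 8)/9) = 2.
  m_5 = 9*2 - 8 = 10, d_5 = (118 - 10^2)/9 = 18/9 = 2, a_5 = floor((10 + 10)/2) = 10.
  m_6 = 2*10 - 10 = 10, d_6 = (118 - 10^2)/2 = 18/2 = 9, a_6 = floor((10 + 10)/9) = 2.
  m_7 = 9*2 - 10 = 8, d_7 = (118 - 8^2)/9 = 54/9 = 6, a_7 = floor((10 + 8)/6) = 3.
  m_8 = 6*3 - 8 = 10, d_8 = (118 - 10^2)/6 = 18/6 = 3, a_8 = floor((10 + 10)/3) = 6.
  m_9 = 3*6 - 10 = 8, d_9 = (118 - 8^2)/3 = 54/3 = 18, a_9 = floor((10 + 8)/18) = 1.
  m_10 = 18*1 - 8 = 10, d_10 = (118 - 10^2)/18 = 18/18 = 1, a_10 = floor((10 + 10)/1) = 20.
  m_11 = 1*20 - 10 = 10, d_11 = (118 - 10^2)/1 = 18/1 = 18: (m_11, d_11) = (m_1, d_1) = (10, 18), so from here the quotients repeat a_1, ..., a_10; the period length is 10.
So sqrt(118) = [10; (1, 6, 3, 2, 10, 2, 3, 6, 1, 20)] with period length k = 10.
k is even, so the fundamental solution of x^2 - 118y^2 = 1 is (p_{k-1}, q_{k-1}) = (p_9, q_9); compute convergents through index 9.
Convergents (p_i = a_i*p_{i-1} + p_{i-2}, q_i = a_i*q_{i-1} + q_{i-2} with p_{-2}=0, p_{-1}=1, q_{-2}=1, q_{-1}=0):
  i=0: a_0=10, p_0 = 10*1 + 0 = 10, q_0 = 10*0 + 1 = 1.
  i=1: a_1=1, p_1 = 1*10 + 1 = 11, q_1 = 1*1 + 0 = 1.
  i=2: a_2=6, p_2 = 6*11 + 10 = 76, q_2 = 6*1 + 1 = 7.
  i=3: a_3=3, p_3 = 3*76 + 11 = 239, q_3 = 3*7 + 1 = 22.
  i=4: a_4=2, p_4 = 2*239 + 76 = 554, q_4 = 2*22 + 7 = 51.
  i=5: a_5=10, p_5 = 10*554 + 239 = 5779, q_5 = 10*51 + 22 = 532.
  i=6: a_6=2, p_6 = 2*5779 + 554 = 12112, q_6 = 2*532 + 51 = 1115.
  i=7: a_7=3, p_7 = 3*12112 + 5779 = 42115, q_7 = 3*1115 + 532 = 3877.
  i=8: a_8=6, p_8 = 6*42115 + 12112 = 264802, q_8 = 6*3877 + 1115 = 24377.
  i=9: a_9=1, p_9 = 1*264802 + 42115 = 306917, q_9 = 1*24377 + 3877 = 28254.
Check: 306917^2 - 118*28254^2 = 94198044889 - 94198044888 = 1, so (x, y) = (306917, 28254) solves the equation, and by the theorem it is the least positive solution.

(x, y) = (306917, 28254)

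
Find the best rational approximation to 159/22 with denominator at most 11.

65/9

Expand x = 159/22 as a continued fraction with the Euclidean algorithm:
  159 = 7*22 + 5, so a_0 = 7.
  22 = 4*5 + 2, so a_1 = 4.
  5 = 2*2 + 1, so a_2 = 2.
  2 = 2*1 + 0, so a_3 = 2.
so x = [7; 4, 2, 2].
Convergents (p_i = a_i*p_{i-1} + p_{i-2}, q_i = a_i*q_{i-1} + q_{i-2} with p_{-2}=0, p_{-1}=1, q_{-2}=1, q_{-1}=0), until the denominator exceeds 11:
  i=0: a_0=7, p_0 = 7*1 + 0 = 7, q_0 = 7*0 + 1 = 1.
  i=1: a_1=4, p_1 = 4*7 + 1 = 29, q_1 = 4*1 + 0 = 4.
  i=2: a_2=2, p_2 = 2*29 + 7 = 65, q_2 = 2*4 + 1 = 9.
  i=3: a_3=2, p_3 = 2*65 + 29 = 159, q_3 = 2*9 + 4 = 22.
q_3 = 22 > 11, so the last convergent with denominator <= 11 is p_2/q_2 = 65/9.
The closest fraction with denominator <= 11 is either p_2/q_2 or the intermediate fraction (k*p_2 + p_1)/(k*q_2 + q_1) with the largest k >= 1 whose denominator stays <= 11; these approach x as k grows, and every other convergent or intermediate fraction in range is farther away.
Largest k: floor((11 - q_1)/q_2) = floor((11 - 4)/9) = 0.
Since k = 0, no intermediate fraction beyond p_2/q_2 has denominator <= 11, so the convergent 65/9 is the closest (its error is |159*9 - 65*22|/(22*9) = 1/198).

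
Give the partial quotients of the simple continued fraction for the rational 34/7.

[4; 1, 6]

Run the Euclidean algorithm on 34 and 7; the successive quotients are the partial quotients a_0, a_1, ... (each step inverts the fractional part left over by the previous one):
  34 = 4*7 + 6, so a_0 = 4.
  7 = 1*6 + 1, so a_1 = 1.
  6 = 6*1 + 0, so a_2 = 6.
The remainder reaches 0 after 3 divisions, so the expansion has 3 partial quotients, read off in order.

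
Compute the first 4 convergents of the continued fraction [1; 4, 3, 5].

Using the convergent recurrence p_i = a_i*p_{i-1} + p_{i-2}, q_i = a_i*q_{i-1} + q_{i-2} with p_{-2}=0, p_{-1}=1, q_{-2}=1, q_{-1}=0:
  i=0: a_0=1, p_0 = 1*1 + 0 = 1, q_0 = 1*0 + 1 = 1.
  i=1: a_1=4, p_1 = 4*1 + 1 = 5, q_1 = 4*1 + 0 = 4.
  i=2: a_2=3, p_2 = 3*5 + 1 = 16, q_2 = 3*4 + 1 = 13.
  i=3: a_3=5, p_3 = 5*16 + 5 = 85, q_3 = 5*13 + 4 = 69.

1/1, 5/4, 16/13, 85/69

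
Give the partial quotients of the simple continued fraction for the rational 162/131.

Run the Euclidean algorithm on 162 and 131; the successive quotients are the partial quotients a_0, a_1, ... (each step inverts the fractional part left over by the previous one):
  162 = 1*131 + 31, so a_0 = 1.
  131 = 4*31 + 7, so a_1 = 4.
  31 = 4*7 + 3, so a_2 = 4.
  7 = 2*3 + 1, so a_3 = 2.
  3 = 3*1 + 0, so a_4 = 3.
The remainder reaches 0 after 5 divisions, so the expansion has 5 partial quotients, read off in order.

[1; 4, 4, 2, 3]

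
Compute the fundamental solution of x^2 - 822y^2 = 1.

First expand sqrt(822) as a continued fraction. With x_i = (sqrt(822) + m_i)/d_i and (m_0, d_0) = (0, 1): a_0 = floor(sqrt(822)) = 28, since 28^2 = 784 <= 822 < 841 = 29^2.
Iterate m_{i+1} = d_i*a_i - m_i, d_{i+1} = (822 - m_{i+1}^2)/d_i, a_{i+1} = floor((a_0 + m_{i+1})/d_{i+1}):
  m_1 = 1*28 - 0 = 28, d_1 = (822 - 28^2)/1 = 38/1 = 38, a_1 = floor((28 + 28)/38) = 1.
  m_2 = 38*1 - 28 = 10, d_2 = (822 - 10^2)/38 = 722/38 = 19, a_2 = floor((28 + 10)/19) = 2.
  m_3 = 19*2 - 10 = 28, d_3 = (822 - 28^2)/19 = 38/19 = 2, a_3 = floor((28 + 28)/2) = 28.
  m_4 = 2*28 - 28 = 28, d_4 = (822 - 28^2)/2 = 38/2 = 19, a_4 = floor((28 + 28)/19) = 2.
  m_5 = 19*2 - 28 = 10, d_5 = (822 - 10^2)/19 = 722/19 = 38, a_5 = floor((28 + 10)/38) = 1.
  m_6 = 38*1 - 10 = 28, d_6 = (822 - 28^2)/38 = 38/38 = 1, a_6 = floor((28 + 28)/1) = 56.
  m_7 = 1*56 - 28 = 28, d_7 = (822 - 28^2)/1 = 38/1 = 38: (m_7, d_7) = (m_1, d_1) = (28, 38), so from here the quotients repeat a_1, ..., a_6; the period length is 6.
So sqrt(822) = [28; (1, 2, 28, 2, 1, 56)] with period length k = 6.
k is even, so the fundamental solution of x^2 - 822y^2 = 1 is (p_{k-1}, q_{k-1}) = (p_5, q_5); compute convergents through index 5.
Convergents (p_i = a_i*p_{i-1} + p_{i-2}, q_i = a_i*q_{i-1} + q_{i-2} with p_{-2}=0, p_{-1}=1, q_{-2}=1, q_{-1}=0):
  i=0: a_0=28, p_0 = 28*1 + 0 = 28, q_0 = 28*0 + 1 = 1.
  i=1: a_1=1, p_1 = 1*28 + 1 = 29, q_1 = 1*1 + 0 = 1.
  i=2: a_2=2, p_2 = 2*29 + 28 = 86, q_2 = 2*1 + 1 = 3.
  i=3: a_3=28, p_3 = 28*86 + 29 = 2437, q_3 = 28*3 + 1 = 85.
  i=4: a_4=2, p_4 = 2*2437 + 86 = 4960, q_4 = 2*85 + 3 = 173.
  i=5: a_5=1, p_5 = 1*4960 + 2437 = 7397, q_5 = 1*173 + 85 = 258.
Check: 7397^2 - 822*258^2 = 54715609 - 54715608 = 1, so (x, y) = (7397, 258) solves the equation, and by the theorem it is the least positive solution.

(x, y) = (7397, 258)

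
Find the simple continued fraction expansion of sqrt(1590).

Write x_i = (sqrt(1590) + m_i)/d_i with (m_0, d_0) = (0, 1). a_0 = floor(sqrt(1590)) = 39, since 39^2 = 1521 <= 1590 < 1600 = 40^2.
Iterate m_{i+1} = d_i*a_i - m_i, d_{i+1} = (1590 - m_{i+1}^2)/d_i, a_{i+1} = floor((a_0 + m_{i+1})/d_{i+1}):
  m_1 = 1*39 - 0 = 39, d_1 = (1590 - 39^2)/1 = 69/1 = 69, a_1 = floor((39 + 39)/69) = 1.
  m_2 = 69*1 - 39 = 30, d_2 = (1590 - 30^2)/69 = 690/69 = 10, a_2 = floor((39 + 30)/10) = 6.
  m_3 = 10*6 - 30 = 30, d_3 = (1590 - 30^2)/10 = 690/10 = 69, a_3 = floor((39 + 30)/69) = 1.
  m_4 = 69*1 - 30 = 39, d_4 = (1590 - 39^2)/69 = 69/69 = 1, a_4 = floor((39 + 39)/1) = 78.
  m_5 = 1*78 - 39 = 39, d_5 = (1590 - 39^2)/1 = 69/1 = 69: (m_5, d_5) = (m_1, d_1) = (39, 69), so from here the quotients repeat a_1, ..., a_4; the period length is 4.
Hence the expansion of sqrt(1590) is a_0 = 39 followed by the repeating block 1, 6, 1, 78 (period 4).

[39; (1, 6, 1, 78)]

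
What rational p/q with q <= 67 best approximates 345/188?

123/67

Expand x = 345/188 as a continued fraction with the Euclidean algorithm:
  345 = 1*188 + 157, so a_0 = 1.
  188 = 1*157 + 31, so a_1 = 1.
  157 = 5*31 + 2, so a_2 = 5.
  31 = 15*2 + 1, so a_3 = 15.
  2 = 2*1 + 0, so a_4 = 2.
so x = [1; 1, 5, 15, 2].
Convergents (p_i = a_i*p_{i-1} + p_{i-2}, q_i = a_i*q_{i-1} + q_{i-2} with p_{-2}=0, p_{-1}=1, q_{-2}=1, q_{-1}=0), until the denominator exceeds 67:
  i=0: a_0=1, p_0 = 1*1 + 0 = 1, q_0 = 1*0 + 1 = 1.
  i=1: a_1=1, p_1 = 1*1 + 1 = 2, q_1 = 1*1 + 0 = 1.
  i=2: a_2=5, p_2 = 5*2 + 1 = 11, q_2 = 5*1 + 1 = 6.
  i=3: a_3=15, p_3 = 15*11 + 2 = 167, q_3 = 15*6 + 1 = 91.
q_3 = 91 > 67, so the last convergent with denominator <= 67 is p_2/q_2 = 11/6.
The closest fraction with denominator <= 67 is either p_2/q_2 or the intermediate fraction (k*p_2 + p_1)/(k*q_2 + q_1) with the largest k >= 1 whose denominator stays <= 67; these approach x as k grows, and every other convergent or intermediate fraction in range is farther away.
Largest k: floor((67 - q_1)/q_2) = floor((67 - 1)/6) = 11.
That gives (11*11 + 2)/(11*6 + 1) = 123/67.
Compare the errors: |x - 11/6| = |345*6 - 11*188|/(188*6) = 2/1128, and |x - 123/67| = |345*67 - 123*188|/(188*67) = 9/12596.
Cross-multiplying, 9*1128 = 10152 < 25192 = 2*12596, so 9/12596 is smaller: the intermediate fraction 123/67 is closer to x than 11/6.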